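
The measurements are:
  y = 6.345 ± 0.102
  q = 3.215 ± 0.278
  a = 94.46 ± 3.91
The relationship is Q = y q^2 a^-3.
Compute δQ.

Q is a product of powers, so relative uncertainties combine in quadrature:
  (1·δy/y)² = (1×0.0161)² = 0.000258;  (2·δq/q)² = (2×0.0865)² = 0.0299;  (-3·δa/a)² = (-3×0.0414)² = 0.0154
δQ/Q = √(0.0456) = 0.214
Q = 7.781e-05, so δQ = 0.214 × 7.781e-05 = 1.66e-05.

1.66e-05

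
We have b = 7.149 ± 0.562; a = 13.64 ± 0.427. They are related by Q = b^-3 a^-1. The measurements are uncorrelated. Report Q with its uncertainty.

For a monomial Q ∝ b^-3, a^-1, fractional errors add in quadrature:
  (-3·δb/b)² = (-3×0.0786)² = 0.0556;  (-1·δa/a)² = (-1×0.0313)² = 0.000980
δQ/Q = √(0.0566) = 0.238
Q = 0.0002007, so δQ = 0.238 × 0.0002007 = 4.77e-05.

(2.007 ± 0.477) × 10^-4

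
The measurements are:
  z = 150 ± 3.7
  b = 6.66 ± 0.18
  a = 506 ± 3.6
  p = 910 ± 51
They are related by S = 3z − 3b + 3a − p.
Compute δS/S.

0.0514

Each term contributes (cᵢ δxᵢ)² to (δS)²:
  (3·δz)² = 123;  (3·δb)² = 0.292;  (3·δa)² = 117;  (δp)² = 2600
δS = √(2840) = 53.3
S = 1040, so δS/S = 53.3/1040 = 0.0514.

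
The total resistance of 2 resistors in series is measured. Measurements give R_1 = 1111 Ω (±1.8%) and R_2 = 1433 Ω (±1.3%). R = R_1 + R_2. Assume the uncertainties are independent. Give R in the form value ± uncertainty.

2544 ± 27.3 Ω

R is a linear combination, so absolute uncertainties add in quadrature:
  (δR_1)² = 400;  (δR_2)² = 347
δR = √(747) = 27.3 Ω
R = 2544 Ω.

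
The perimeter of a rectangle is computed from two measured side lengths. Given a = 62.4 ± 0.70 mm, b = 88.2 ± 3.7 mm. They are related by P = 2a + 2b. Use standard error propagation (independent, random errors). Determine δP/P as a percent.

Absolute uncertainties add in quadrature for a linear combination:
  (2·δa)² = 1.96;  (2·δb)² = 54.8
δP = √(56.7) = 7.53 mm
P = 301 mm, so δP/P = 7.53/301 = 0.0250.

2.50%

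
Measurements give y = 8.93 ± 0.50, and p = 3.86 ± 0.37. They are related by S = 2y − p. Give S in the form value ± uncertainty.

Each term contributes (cᵢ δxᵢ)² to (δS)²:
  (2·δy)² = 1.00;  (δp)² = 0.137
δS = √(1.14) = 1.07
S = 14.0.

14.0 ± 1.07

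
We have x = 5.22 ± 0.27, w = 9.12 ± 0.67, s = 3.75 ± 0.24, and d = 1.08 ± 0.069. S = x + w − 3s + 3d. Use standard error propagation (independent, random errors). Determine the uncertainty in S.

Absolute uncertainties add in quadrature for a linear combination:
  (δx)² = 0.0729;  (δw)² = 0.449;  (3·δs)² = 0.518;  (3·δd)² = 0.0428
δS = √(1.08) = 1.04

1.04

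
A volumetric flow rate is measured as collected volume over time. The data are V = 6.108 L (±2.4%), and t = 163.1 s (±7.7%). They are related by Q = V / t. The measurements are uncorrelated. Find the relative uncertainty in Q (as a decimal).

Products/powers → add relative errors in quadrature, weighted by exponent:
  (1·δV/V)² = (1×0.0240)² = 0.000576;  (-1·δt/t)² = (-1×0.0770)² = 0.00593
δQ/Q = √(0.00651) = 0.0807

0.0807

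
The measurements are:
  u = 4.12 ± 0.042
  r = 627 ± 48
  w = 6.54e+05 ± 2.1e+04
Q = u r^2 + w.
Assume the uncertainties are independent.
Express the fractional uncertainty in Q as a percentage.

Let p = u·r^2 = 1.62e+06. δp/p = √((1·δu/u)² + (2·δr/r)²) = √(0.000104 + 0.0234) = 0.153, so δp = 2.49e+05.
Q = p + w: δQ = √(δp² + δw²) = √(6.18e+10 + 4.41e+08) = 2.49e+05
Q = 2.27e+06, so δQ/Q = 2.49e+05/2.27e+06 = 0.110.

11.0%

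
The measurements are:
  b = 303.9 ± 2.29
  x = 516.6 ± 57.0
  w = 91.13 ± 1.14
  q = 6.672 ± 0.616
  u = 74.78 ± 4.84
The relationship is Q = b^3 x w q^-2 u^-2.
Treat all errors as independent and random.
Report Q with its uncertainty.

Each factor contributes (exponent × relative error)² to (δQ/Q)²:
  (3·δb/b)² = (3×0.00754)² = 0.000511;  (1·δx/x)² = (1×0.110)² = 0.0122;  (1·δw/w)² = (1×0.0125)² = 0.000156;  (-2·δq/q)² = (-2×0.0923)² = 0.0341;  (-2·δu/u)² = (-2×0.0647)² = 0.0168
δQ/Q = √(0.0637) = 0.252
Q = 5.308e+06, so δQ = 0.252 × 5.308e+06 = 1.34e+06.

(5.308 ± 1.34) × 10^6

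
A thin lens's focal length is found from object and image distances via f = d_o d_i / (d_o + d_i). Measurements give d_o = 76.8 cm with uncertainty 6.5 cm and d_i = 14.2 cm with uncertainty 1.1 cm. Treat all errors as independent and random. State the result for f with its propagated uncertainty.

12.0 ± 0.799 cm

∂f/∂d_o = (d_i/(d_o+d_i))² = 0.0243;  ∂f/∂d_i = (d_o/(d_o+d_i))² = 0.712
δf = √((∂f/∂d_o · δd_o)² + (∂f/∂d_i · δd_i)²) = √(0.0251 + 0.614) = 0.799 cm
f = 12.0 cm.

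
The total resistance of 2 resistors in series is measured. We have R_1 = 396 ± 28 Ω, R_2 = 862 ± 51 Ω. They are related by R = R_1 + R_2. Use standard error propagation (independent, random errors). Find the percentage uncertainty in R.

Absolute uncertainties add in quadrature for a linear combination:
  (δR_1)² = 784;  (δR_2)² = 2600
δR = √(3380) = 58.2 Ω
R = 1260 Ω, so δR/R = 58.2/1260 = 0.0462.

4.62%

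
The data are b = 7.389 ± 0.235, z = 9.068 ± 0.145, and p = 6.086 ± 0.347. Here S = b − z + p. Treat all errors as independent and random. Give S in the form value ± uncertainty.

Absolute uncertainties add in quadrature for a linear combination:
  (δb)² = 0.0552;  (δz)² = 0.0210;  (δp)² = 0.120
δS = √(0.197) = 0.443
S = 4.407.

4.407 ± 0.443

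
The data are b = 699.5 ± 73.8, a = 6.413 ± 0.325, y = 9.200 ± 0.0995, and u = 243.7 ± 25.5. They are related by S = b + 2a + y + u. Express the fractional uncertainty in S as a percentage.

S is a linear combination, so absolute uncertainties add in quadrature:
  (δb)² = 5450;  (2·δa)² = 0.423;  (δy)² = 0.00990;  (δu)² = 650
δS = √(6100) = 78.1
S = 965.2, so δS/S = 78.1/965.2 = 0.0809.

8.09%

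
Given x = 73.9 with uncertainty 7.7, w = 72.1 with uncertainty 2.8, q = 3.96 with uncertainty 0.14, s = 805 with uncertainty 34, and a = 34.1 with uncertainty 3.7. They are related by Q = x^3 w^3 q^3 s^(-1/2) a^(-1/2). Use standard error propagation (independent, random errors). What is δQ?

2.01e+10

Each factor contributes (exponent × relative error)² to (δQ/Q)²:
  (3·δx/x)² = (3×0.104)² = 0.0977;  (3·δw/w)² = (3×0.0388)² = 0.0136;  (3·δq/q)² = (3×0.0354)² = 0.0112;  (−½·δs/s)² = (-0.5×0.0422)² = 0.000446;  (−½·δa/a)² = (-0.5×0.109)² = 0.00294
δQ/Q = √(0.126) = 0.355
Q = 5.67e+10, so δQ = 0.355 × 5.67e+10 = 2.01e+10.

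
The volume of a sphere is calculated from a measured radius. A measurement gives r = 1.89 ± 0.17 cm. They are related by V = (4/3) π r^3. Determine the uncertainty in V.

7.63 cm^3

V ∝ r^3, so δV/V = |3| · δr/r = 3 × 0.0899 = 0.270.
V = 28.3 cm^3, so δV = 0.270 × 28.3 = 7.63 cm^3.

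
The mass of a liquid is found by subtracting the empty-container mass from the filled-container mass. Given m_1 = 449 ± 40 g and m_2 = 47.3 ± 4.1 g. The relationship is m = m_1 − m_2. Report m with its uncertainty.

Each term contributes (cᵢ δxᵢ)² to (δm)²:
  (δm_1)² = 1600;  (δm_2)² = 16.8
δm = √(1620) = 40.2 g
m = 402 g.

402 ± 40.2 g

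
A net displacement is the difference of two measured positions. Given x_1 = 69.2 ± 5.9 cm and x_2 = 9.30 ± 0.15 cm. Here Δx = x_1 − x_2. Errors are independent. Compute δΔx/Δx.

Sums and differences: (δΔx)² = Σ (cᵢ δxᵢ)².
  (δx_1)² = 34.8;  (δx_2)² = 0.0225
δΔx = √(34.8) = 5.90 cm
Δx = 59.9 cm, so δΔx/Δx = 5.90/59.9 = 0.0985.

0.0985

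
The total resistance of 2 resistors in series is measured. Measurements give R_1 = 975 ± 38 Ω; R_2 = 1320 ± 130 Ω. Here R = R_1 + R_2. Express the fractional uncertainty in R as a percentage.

5.90%

Absolute uncertainties add in quadrature for a linear combination:
  (δR_1)² = 1440;  (δR_2)² = 16900
δR = √(18300) = 135 Ω
R = 2300 Ω, so δR/R = 135/2300 = 0.0590.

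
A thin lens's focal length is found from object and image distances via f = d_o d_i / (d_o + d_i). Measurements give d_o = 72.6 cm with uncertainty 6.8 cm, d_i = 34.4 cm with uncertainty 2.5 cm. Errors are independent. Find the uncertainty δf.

∂f/∂d_o = (d_i/(d_o+d_i))² = 0.103;  ∂f/∂d_i = (d_o/(d_o+d_i))² = 0.460
δf = √((∂f/∂d_o · δd_o)² + (∂f/∂d_i · δd_i)²) = √(0.494 + 1.32) = 1.35 cm

1.35 cm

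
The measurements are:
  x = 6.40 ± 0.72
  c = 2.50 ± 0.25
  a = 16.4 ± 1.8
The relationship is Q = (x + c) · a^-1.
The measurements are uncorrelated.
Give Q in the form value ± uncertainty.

0.543 ± 0.0755

Let u = x + c = 8.90. δu = √(δx² + δc²) = √(0.518 + 0.0625) = 0.762, so δu/u = 0.0856.
Q is then a monomial in u, a:
δQ/Q = √((δu/u)² + (-1·δa/a)²) = √(0.00733 + 0.0120) = 0.139
Q = 0.543, so δQ = 0.139 × 0.543 = 0.0755.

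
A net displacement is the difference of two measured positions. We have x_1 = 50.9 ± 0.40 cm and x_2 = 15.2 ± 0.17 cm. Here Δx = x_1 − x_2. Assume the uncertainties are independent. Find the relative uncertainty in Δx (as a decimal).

0.0122

Sums and differences: (δΔx)² = Σ (cᵢ δxᵢ)².
  (δx_1)² = 0.160;  (δx_2)² = 0.0289
δΔx = √(0.189) = 0.435 cm
Δx = 35.7 cm, so δΔx/Δx = 0.435/35.7 = 0.0122.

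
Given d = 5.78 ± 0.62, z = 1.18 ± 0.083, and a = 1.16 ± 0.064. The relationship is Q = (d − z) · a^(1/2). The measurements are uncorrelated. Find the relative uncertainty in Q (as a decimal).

0.139

Let u = d − z = 4.60. δu = √(δd² + δz²) = √(0.384 + 0.00689) = 0.626, so δu/u = 0.136.
Q is then a monomial in u, a:
δQ/Q = √((δu/u)² + (½·δa/a)²) = √(0.0185 + 0.000761) = 0.139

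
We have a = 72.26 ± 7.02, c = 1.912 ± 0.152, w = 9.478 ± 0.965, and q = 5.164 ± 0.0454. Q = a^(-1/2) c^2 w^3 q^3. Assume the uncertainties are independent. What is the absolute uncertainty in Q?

Relative error in a monomial: (δQ/Q)² = Σ (nᵢ · δxᵢ/xᵢ)².
  (−½·δa/a)² = (-0.5×0.0971)² = 0.00236;  (2·δc/c)² = (2×0.0795)² = 0.0253;  (3·δw/w)² = (3×0.102)² = 0.0933;  (3·δq/q)² = (3×0.00879)² = 0.000696
δQ/Q = √(0.122) = 0.349
Q = 50420, so δQ = 0.349 × 50420 = 17600.

17600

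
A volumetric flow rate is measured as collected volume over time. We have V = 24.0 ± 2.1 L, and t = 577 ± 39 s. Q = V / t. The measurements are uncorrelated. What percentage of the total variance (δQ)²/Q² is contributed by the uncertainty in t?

37.4%

(δQ/Q)² = (1·δV/V)² + (-1·δt/t)²
  V term: (1×0.0875)² = 0.00766
  t term: (-1×0.0676)² = 0.00457
Total = 0.0122. Share from t = 0.00457/0.0122 = 0.374.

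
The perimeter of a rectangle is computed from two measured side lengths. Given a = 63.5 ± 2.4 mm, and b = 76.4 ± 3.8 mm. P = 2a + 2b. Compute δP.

8.99 mm

For a sum/difference, combine absolute errors in quadrature:
  (2·δa)² = 23.0;  (2·δb)² = 57.8
δP = √(80.8) = 8.99 mm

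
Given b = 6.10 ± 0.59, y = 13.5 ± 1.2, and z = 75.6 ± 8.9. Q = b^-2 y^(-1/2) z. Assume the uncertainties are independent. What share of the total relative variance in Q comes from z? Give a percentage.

(δQ/Q)² = (-2·δb/b)² + (−½·δy/y)² + (1·δz/z)²
  b term: (-2×0.0967)² = 0.0374
  y term: (-0.5×0.0889)² = 0.00198
  z term: (1×0.118)² = 0.0139
Total = 0.0533. Share from z = 0.0139/0.0533 = 0.260.

26.0%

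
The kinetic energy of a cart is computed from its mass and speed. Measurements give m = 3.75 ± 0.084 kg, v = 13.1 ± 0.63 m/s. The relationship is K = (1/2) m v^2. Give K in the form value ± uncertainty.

322 ± 31.8 J

Relative error in a monomial: (δK/K)² = Σ (nᵢ · δxᵢ/xᵢ)².
  (1·δm/m)² = (1×0.0224)² = 0.000502;  (2·δv/v)² = (2×0.0481)² = 0.00925
δK/K = √(0.00975) = 0.0988
K = 322 J, so δK = 0.0988 × 322 = 31.8 J.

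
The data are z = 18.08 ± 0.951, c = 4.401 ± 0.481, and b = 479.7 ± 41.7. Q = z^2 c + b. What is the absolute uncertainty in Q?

Let p = z^2·c = 1439. δp/p = √((2·δz/z)² + (1·δc/c)²) = √(0.0111 + 0.0119) = 0.152, so δp = 218.
Q = p + b: δQ = √(δp² + δb²) = √(47600 + 1740) = 222

222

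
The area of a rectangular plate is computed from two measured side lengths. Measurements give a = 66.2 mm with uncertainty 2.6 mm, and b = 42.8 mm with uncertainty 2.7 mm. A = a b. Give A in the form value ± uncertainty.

2830 ± 211 mm^2

Each factor contributes (exponent × relative error)² to (δA/A)²:
  (1·δa/a)² = (1×0.0393)² = 0.00154;  (1·δb/b)² = (1×0.0631)² = 0.00398
δA/A = √(0.00552) = 0.0743
A = 2830 mm^2, so δA = 0.0743 × 2830 = 211 mm^2.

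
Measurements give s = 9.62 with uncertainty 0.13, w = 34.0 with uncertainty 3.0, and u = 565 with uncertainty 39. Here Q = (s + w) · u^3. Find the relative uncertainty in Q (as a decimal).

0.218

Let h = s + w = 43.6. δh = √(δs² + δw²) = √(0.0169 + 9.00) = 3.00, so δh/h = 0.0688.
Q is then a monomial in h, u:
δQ/Q = √((δh/h)² + (3·δu/u)²) = √(0.00474 + 0.0429) = 0.218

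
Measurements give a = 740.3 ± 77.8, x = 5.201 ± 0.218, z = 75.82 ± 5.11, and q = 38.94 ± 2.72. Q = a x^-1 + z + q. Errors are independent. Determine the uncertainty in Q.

17.1

Let p = a·x^-1 = 142.3. δp/p = √((1·δa/a)² + (-1·δx/x)²) = √(0.0110 + 0.00176) = 0.113, so δp = 16.1.
Q = p + z + q: δQ = √(δp² + δz² + δq²) = √(259 + 26.1 + 7.40) = 17.1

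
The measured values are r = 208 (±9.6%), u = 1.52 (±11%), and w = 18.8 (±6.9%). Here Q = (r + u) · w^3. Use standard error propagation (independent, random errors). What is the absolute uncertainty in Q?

3.17e+05

Let h = r + u = 210. δh = √(δr² + δu²) = √(399 + 0.0280) = 20.0, so δh/h = 0.0953.
Q is then a monomial in h, w:
δQ/Q = √((δh/h)² + (3·δw/w)²) = √(0.00908 + 0.0428) = 0.228
Q = 1.39e+06, so δQ = 0.228 × 1.39e+06 = 3.17e+05.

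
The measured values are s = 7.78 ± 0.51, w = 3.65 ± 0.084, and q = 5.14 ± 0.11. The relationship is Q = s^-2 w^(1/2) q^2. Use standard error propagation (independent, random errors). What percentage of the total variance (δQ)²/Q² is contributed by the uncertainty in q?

(δQ/Q)² = (-2·δs/s)² + (½·δw/w)² + (2·δq/q)²
  s term: (-2×0.0656)² = 0.0172
  w term: (0.5×0.0230)² = 0.000132
  q term: (2×0.0214)² = 0.00183
Total = 0.0192. Share from q = 0.00183/0.0192 = 0.0956.

9.56%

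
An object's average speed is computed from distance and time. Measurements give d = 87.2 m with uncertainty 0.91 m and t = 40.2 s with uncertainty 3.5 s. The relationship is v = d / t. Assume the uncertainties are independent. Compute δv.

0.190 m/s

v is a product of powers, so relative uncertainties combine in quadrature:
  (1·δd/d)² = (1×0.0104)² = 0.000109;  (-1·δt/t)² = (-1×0.0871)² = 0.00758
δv/v = √(0.00769) = 0.0877
v = 2.17 m/s, so δv = 0.0877 × 2.17 = 0.190 m/s.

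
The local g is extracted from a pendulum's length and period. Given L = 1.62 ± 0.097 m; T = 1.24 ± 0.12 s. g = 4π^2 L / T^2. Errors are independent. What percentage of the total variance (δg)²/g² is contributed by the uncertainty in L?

(δg/g)² = (1·δL/L)² + (-2·δT/T)²
  L term: (1×0.0599)² = 0.00359
  T term: (-2×0.0968)² = 0.0375
Total = 0.0410. Share from L = 0.00359/0.0410 = 0.0873.

8.73%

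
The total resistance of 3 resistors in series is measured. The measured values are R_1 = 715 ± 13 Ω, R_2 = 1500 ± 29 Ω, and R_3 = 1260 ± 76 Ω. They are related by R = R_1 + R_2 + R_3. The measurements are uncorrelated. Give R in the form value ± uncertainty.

Each term contributes (cᵢ δxᵢ)² to (δR)²:
  (δR_1)² = 169;  (δR_2)² = 841;  (δR_3)² = 5780
δR = √(6790) = 82.4 Ω
R = 3480 Ω.

3480 ± 82.4 Ω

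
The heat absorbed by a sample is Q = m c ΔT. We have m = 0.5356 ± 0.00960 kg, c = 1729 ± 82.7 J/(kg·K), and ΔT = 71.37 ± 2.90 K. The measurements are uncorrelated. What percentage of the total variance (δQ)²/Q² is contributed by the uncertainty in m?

(δQ/Q)² = (1·δm/m)² + (1·δc/c)² + (1·δΔT/ΔT)²
  m term: (1×0.0179)² = 0.000321
  c term: (1×0.0478)² = 0.00229
  ΔT term: (1×0.0406)² = 0.00165
Total = 0.00426. Share from m = 0.000321/0.00426 = 0.0754.

7.54%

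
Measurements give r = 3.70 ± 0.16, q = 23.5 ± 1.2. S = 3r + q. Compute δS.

1.29

Absolute uncertainties add in quadrature for a linear combination:
  (3·δr)² = 0.230;  (δq)² = 1.44
δS = √(1.67) = 1.29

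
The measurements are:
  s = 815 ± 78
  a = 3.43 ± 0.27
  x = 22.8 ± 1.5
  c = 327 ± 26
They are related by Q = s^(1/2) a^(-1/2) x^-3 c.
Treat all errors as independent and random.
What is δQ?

0.0943

Q is a product of powers, so relative uncertainties combine in quadrature:
  (½·δs/s)² = (0.5×0.0957)² = 0.00229;  (−½·δa/a)² = (-0.5×0.0787)² = 0.00155;  (-3·δx/x)² = (-3×0.0658)² = 0.0390;  (1·δc/c)² = (1×0.0795)² = 0.00632
δQ/Q = √(0.0491) = 0.222
Q = 0.425, so δQ = 0.222 × 0.425 = 0.0943.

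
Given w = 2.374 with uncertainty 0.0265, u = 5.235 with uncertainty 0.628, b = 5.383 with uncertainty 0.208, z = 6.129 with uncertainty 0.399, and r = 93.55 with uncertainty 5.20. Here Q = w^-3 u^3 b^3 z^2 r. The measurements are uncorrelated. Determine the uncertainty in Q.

Relative error in a monomial: (δQ/Q)² = Σ (nᵢ · δxᵢ/xᵢ)².
  (-3·δw/w)² = (-3×0.0112)² = 0.00112;  (3·δu/u)² = (3×0.120)² = 0.130;  (3·δb/b)² = (3×0.0386)² = 0.0134;  (2·δz/z)² = (2×0.0651)² = 0.0170;  (1·δr/r)² = (1×0.0556)² = 0.00309
δQ/Q = √(0.164) = 0.405
Q = 5.878e+06, so δQ = 0.405 × 5.878e+06 = 2.38e+06.

2.38e+06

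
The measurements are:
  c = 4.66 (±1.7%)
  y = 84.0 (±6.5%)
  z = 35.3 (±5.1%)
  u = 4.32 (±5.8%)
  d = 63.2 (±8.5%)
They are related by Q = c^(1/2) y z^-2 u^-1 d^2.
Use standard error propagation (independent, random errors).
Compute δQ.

Q is a product of powers, so relative uncertainties combine in quadrature:
  (½·δc/c)² = (0.5×0.0170)² = 7.23e-05;  (1·δy/y)² = (1×0.0650)² = 0.00423;  (-2·δz/z)² = (-2×0.0510)² = 0.0104;  (-1·δu/u)² = (-1×0.0580)² = 0.00336;  (2·δd/d)² = (2×0.0850)² = 0.0289
δQ/Q = √(0.0470) = 0.217
Q = 135, so δQ = 0.217 × 135 = 29.2.

29.2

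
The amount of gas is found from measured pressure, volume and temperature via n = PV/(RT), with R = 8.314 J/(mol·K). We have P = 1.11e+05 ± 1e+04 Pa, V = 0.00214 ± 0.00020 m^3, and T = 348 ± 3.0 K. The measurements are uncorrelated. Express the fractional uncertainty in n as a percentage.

13.0%

Since n is a product/quotient, work with relative uncertainties:
  (1·δP/P)² = (1×0.0901)² = 0.00812;  (1·δV/V)² = (1×0.0935)² = 0.00873;  (-1·δT/T)² = (-1×0.00862)² = 7.43e-05
δn/n = √(0.0169) = 0.130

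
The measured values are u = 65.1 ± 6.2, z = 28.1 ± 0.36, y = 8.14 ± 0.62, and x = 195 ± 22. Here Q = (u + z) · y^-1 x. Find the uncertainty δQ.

338

Let w = u + z = 93.2. δw = √(δu² + δz²) = √(38.4 + 0.130) = 6.21, so δw/w = 0.0666.
Q is then a monomial in w, y, x:
δQ/Q = √((δw/w)² + (-1·δy/y)² + (1·δx/x)²) = √(0.00444 + 0.00580 + 0.0127) = 0.152
Q = 2230, so δQ = 0.152 × 2230 = 338.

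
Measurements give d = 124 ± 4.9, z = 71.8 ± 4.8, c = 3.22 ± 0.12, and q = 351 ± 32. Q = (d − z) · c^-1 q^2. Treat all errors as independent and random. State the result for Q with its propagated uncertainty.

(2.00 ± 0.455) × 10^6

Let u = d − z = 52.2. δu = √(δd² + δz²) = √(24.0 + 23.0) = 6.86, so δu/u = 0.131.
Q is then a monomial in u, c, q:
δQ/Q = √((δu/u)² + (-1·δc/c)² + (2·δq/q)²) = √(0.0173 + 0.00139 + 0.0332) = 0.228
Q = 2e+06, so δQ = 0.228 × 2e+06 = 4.55e+05.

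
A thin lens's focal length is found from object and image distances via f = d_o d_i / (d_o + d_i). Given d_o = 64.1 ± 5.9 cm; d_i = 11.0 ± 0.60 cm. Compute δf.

∂f/∂d_o = (d_i/(d_o+d_i))² = 0.0215;  ∂f/∂d_i = (d_o/(d_o+d_i))² = 0.729
δf = √((∂f/∂d_o · δd_o)² + (∂f/∂d_i · δd_i)²) = √(0.0160 + 0.191) = 0.455 cm

0.455 cm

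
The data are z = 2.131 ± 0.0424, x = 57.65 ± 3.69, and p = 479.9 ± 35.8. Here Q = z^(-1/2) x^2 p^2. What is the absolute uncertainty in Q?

1.03e+08

Since Q is a product/quotient, work with relative uncertainties:
  (−½·δz/z)² = (-0.5×0.0199)² = 9.9e-05;  (2·δx/x)² = (2×0.0640)² = 0.0164;  (2·δp/p)² = (2×0.0746)² = 0.0223
δQ/Q = √(0.0387) = 0.197
Q = 5.243e+08, so δQ = 0.197 × 5.243e+08 = 1.03e+08.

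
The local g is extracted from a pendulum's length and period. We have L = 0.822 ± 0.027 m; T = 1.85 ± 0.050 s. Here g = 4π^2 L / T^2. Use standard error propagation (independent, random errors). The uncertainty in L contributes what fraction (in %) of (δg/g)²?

27.0%

(δg/g)² = (1·δL/L)² + (-2·δT/T)²
  L term: (1×0.0328)² = 0.00108
  T term: (-2×0.0270)² = 0.00292
Total = 0.00400. Share from L = 0.00108/0.00400 = 0.270.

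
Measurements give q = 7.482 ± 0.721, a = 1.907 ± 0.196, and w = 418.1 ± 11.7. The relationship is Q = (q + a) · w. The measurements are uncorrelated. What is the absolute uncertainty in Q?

331

Let u = q + a = 9.389. δu = √(δq² + δa²) = √(0.520 + 0.0384) = 0.747, so δu/u = 0.0796.
Q is then a monomial in u, w:
δQ/Q = √((δu/u)² + (1·δw/w)²) = √(0.00633 + 0.000783) = 0.0844
Q = 3926, so δQ = 0.0844 × 3926 = 331.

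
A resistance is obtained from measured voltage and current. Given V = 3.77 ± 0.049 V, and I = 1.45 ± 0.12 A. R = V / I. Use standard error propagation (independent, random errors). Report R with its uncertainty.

2.60 ± 0.218 Ω

Each factor contributes (exponent × relative error)² to (δR/R)²:
  (1·δV/V)² = (1×0.0130)² = 0.000169;  (-1·δI/I)² = (-1×0.0828)² = 0.00685
δR/R = √(0.00702) = 0.0838
R = 2.60 Ω, so δR = 0.0838 × 2.60 = 0.218 Ω.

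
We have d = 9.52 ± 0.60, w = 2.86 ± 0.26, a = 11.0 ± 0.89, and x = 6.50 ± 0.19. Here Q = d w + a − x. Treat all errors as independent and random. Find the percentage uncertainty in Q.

9.92%

Let p = d·w = 27.2. δp/p = √((1·δd/d)² + (1·δw/w)²) = √(0.00397 + 0.00826) = 0.111, so δp = 3.01.
Q = p + a − x: δQ = √(δp² + δa² + δx²) = √(9.07 + 0.792 + 0.0361) = 3.15
Q = 31.7, so δQ/Q = 3.15/31.7 = 0.0992.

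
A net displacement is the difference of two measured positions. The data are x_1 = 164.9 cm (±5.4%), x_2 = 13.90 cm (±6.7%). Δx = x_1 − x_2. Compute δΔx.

Each term contributes (cᵢ δxᵢ)² to (δΔx)²:
  (δx_1)² = 79.3;  (δx_2)² = 0.867
δΔx = √(80.2) = 8.95 cm

8.95 cm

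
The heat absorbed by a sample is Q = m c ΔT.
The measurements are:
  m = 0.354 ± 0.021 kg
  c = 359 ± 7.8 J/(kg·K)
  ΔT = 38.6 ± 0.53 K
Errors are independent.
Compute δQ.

Relative error in a monomial: (δQ/Q)² = Σ (nᵢ · δxᵢ/xᵢ)².
  (1·δm/m)² = (1×0.0593)² = 0.00352;  (1·δc/c)² = (1×0.0217)² = 0.000472;  (1·δΔT/ΔT)² = (1×0.0137)² = 0.000189
δQ/Q = √(0.00418) = 0.0647
Q = 4910 J, so δQ = 0.0647 × 4910 = 317 J.

317 J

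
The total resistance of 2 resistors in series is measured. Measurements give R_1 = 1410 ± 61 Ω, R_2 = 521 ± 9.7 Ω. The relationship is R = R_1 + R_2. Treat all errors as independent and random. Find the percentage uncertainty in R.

For a sum/difference, combine absolute errors in quadrature:
  (δR_1)² = 3720;  (δR_2)² = 94.1
δR = √(3820) = 61.8 Ω
R = 1930 Ω, so δR/R = 61.8/1930 = 0.0320.

3.20%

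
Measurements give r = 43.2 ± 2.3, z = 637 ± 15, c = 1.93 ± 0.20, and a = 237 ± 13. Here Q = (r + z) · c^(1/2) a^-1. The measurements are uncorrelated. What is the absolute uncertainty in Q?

0.314

Let u = r + z = 680. δu = √(δr² + δz²) = √(5.29 + 225) = 15.2, so δu/u = 0.0223.
Q is then a monomial in u, c, a:
δQ/Q = √((δu/u)² + (½·δc/c)² + (-1·δa/a)²) = √(0.000498 + 0.00268 + 0.00301) = 0.0787
Q = 3.99, so δQ = 0.0787 × 3.99 = 0.314.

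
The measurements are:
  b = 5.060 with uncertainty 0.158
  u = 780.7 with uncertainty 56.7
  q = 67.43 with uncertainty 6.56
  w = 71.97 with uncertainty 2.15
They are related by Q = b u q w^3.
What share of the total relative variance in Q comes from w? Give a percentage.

33.8%

(δQ/Q)² = (1·δb/b)² + (1·δu/u)² + (1·δq/q)² + (3·δw/w)²
  b term: (1×0.0312)² = 0.000975
  u term: (1×0.0726)² = 0.00527
  q term: (1×0.0973)² = 0.00946
  w term: (3×0.0299)² = 0.00803
Total = 0.0237. Share from w = 0.00803/0.0237 = 0.338.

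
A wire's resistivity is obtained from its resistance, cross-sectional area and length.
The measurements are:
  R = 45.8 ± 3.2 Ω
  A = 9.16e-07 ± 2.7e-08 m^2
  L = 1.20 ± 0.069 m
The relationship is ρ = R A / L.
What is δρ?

3.33e-06 Ω·m

ρ is a product of powers, so relative uncertainties combine in quadrature:
  (1·δR/R)² = (1×0.0699)² = 0.00488;  (1·δA/A)² = (1×0.0295)² = 0.000869;  (-1·δL/L)² = (-1×0.0575)² = 0.00331
δρ/ρ = √(0.00906) = 0.0952
ρ = 3.5e-05 Ω·m, so δρ = 0.0952 × 3.5e-05 = 3.33e-06 Ω·m.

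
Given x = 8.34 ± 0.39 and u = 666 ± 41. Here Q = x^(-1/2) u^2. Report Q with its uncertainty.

Since Q is a product/quotient, work with relative uncertainties:
  (−½·δx/x)² = (-0.5×0.0468)² = 0.000547;  (2·δu/u)² = (2×0.0616)² = 0.0152
δQ/Q = √(0.0157) = 0.125
Q = 1.54e+05, so δQ = 0.125 × 1.54e+05 = 19200.

(1.54 ± 0.192) × 10^5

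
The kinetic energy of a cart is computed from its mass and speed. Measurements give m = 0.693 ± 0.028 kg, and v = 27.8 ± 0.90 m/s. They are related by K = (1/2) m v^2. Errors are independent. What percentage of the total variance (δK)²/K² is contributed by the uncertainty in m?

28.0%

(δK/K)² = (1·δm/m)² + (2·δv/v)²
  m term: (1×0.0404)² = 0.00163
  v term: (2×0.0324)² = 0.00419
Total = 0.00582. Share from m = 0.00163/0.00582 = 0.280.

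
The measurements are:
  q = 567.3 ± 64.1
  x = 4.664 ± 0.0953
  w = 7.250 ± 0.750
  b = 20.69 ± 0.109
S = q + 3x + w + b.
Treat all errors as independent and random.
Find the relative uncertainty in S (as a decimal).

Sums and differences: (δS)² = Σ (cᵢ δxᵢ)².
  (δq)² = 4110;  (3·δx)² = 0.0817;  (δw)² = 0.562;  (δb)² = 0.0119
δS = √(4110) = 64.1
S = 609.2, so δS/S = 64.1/609.2 = 0.105.

0.105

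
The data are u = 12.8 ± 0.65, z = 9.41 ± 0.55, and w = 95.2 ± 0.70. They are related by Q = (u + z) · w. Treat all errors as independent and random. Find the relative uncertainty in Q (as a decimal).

Let h = u + z = 22.2. δh = √(δu² + δz²) = √(0.423 + 0.303) = 0.851, so δh/h = 0.0383.
Q is then a monomial in h, w:
δQ/Q = √((δh/h)² + (1·δw/w)²) = √(0.00147 + 5.41e-05) = 0.0390

0.0390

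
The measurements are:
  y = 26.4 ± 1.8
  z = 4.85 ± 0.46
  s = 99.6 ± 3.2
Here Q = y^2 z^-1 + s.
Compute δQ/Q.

0.0990

Let p = y^2·z^-1 = 144. δp/p = √((2·δy/y)² + (-1·δz/z)²) = √(0.0186 + 0.00900) = 0.166, so δp = 23.9.
Q = p + s: δQ = √(δp² + δs²) = √(570 + 10.2) = 24.1
Q = 243, so δQ/Q = 24.1/243 = 0.0990.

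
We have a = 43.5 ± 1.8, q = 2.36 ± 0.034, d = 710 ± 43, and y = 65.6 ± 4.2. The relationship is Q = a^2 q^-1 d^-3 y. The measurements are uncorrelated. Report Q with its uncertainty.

Each factor contributes (exponent × relative error)² to (δQ/Q)²:
  (2·δa/a)² = (2×0.0414)² = 0.00685;  (-1·δq/q)² = (-1×0.0144)² = 0.000208;  (-3·δd/d)² = (-3×0.0606)² = 0.0330;  (1·δy/y)² = (1×0.0640)² = 0.00410
δQ/Q = √(0.0442) = 0.210
Q = 0.000147, so δQ = 0.210 × 0.000147 = 3.09e-05.

(1.47 ± 0.309) × 10^-4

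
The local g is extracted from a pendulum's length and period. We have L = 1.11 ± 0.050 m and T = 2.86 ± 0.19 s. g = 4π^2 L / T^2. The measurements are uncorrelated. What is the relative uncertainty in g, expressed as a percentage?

14.0%

Relative error in a monomial: (δg/g)² = Σ (nᵢ · δxᵢ/xᵢ)².
  (1·δL/L)² = (1×0.0450)² = 0.00203;  (-2·δT/T)² = (-2×0.0664)² = 0.0177
δg/g = √(0.0197) = 0.140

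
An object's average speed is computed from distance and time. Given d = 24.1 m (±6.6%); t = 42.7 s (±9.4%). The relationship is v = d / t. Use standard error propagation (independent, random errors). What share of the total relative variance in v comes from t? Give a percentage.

(δv/v)² = (1·δd/d)² + (-1·δt/t)²
  d term: (1×0.0660)² = 0.00436
  t term: (-1×0.0940)² = 0.00884
Total = 0.0132. Share from t = 0.00884/0.0132 = 0.670.

67.0%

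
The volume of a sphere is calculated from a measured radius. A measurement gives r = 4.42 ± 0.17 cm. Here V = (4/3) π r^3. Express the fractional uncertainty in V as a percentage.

11.5%

V ∝ r^3, so δV/V = |3| · δr/r = 3 × 0.0385 = 0.115.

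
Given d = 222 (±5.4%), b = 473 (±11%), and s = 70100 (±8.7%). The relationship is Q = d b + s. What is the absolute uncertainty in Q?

14200

Let p = d·b = 1.05e+05. δp/p = √((1·δd/d)² + (1·δb/b)²) = √(0.00292 + 0.0121) = 0.123, so δp = 12900.
Q = p + s: δQ = √(δp² + δs²) = √(1.66e+08 + 3.72e+07) = 14200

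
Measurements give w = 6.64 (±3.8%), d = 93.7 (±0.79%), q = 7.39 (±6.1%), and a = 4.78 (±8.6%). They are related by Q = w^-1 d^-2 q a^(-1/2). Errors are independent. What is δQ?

Products/powers → add relative errors in quadrature, weighted by exponent:
  (-1·δw/w)² = (-1×0.0380)² = 0.00144;  (-2·δd/d)² = (-2×0.00790)² = 0.000250;  (1·δq/q)² = (1×0.0610)² = 0.00372;  (−½·δa/a)² = (-0.5×0.0860)² = 0.00185
δQ/Q = √(0.00726) = 0.0852
Q = 5.8e-05, so δQ = 0.0852 × 5.8e-05 = 4.94e-06.

4.94e-06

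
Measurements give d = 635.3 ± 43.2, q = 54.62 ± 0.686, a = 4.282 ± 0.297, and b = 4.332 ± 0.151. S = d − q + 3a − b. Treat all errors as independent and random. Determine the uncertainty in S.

S is a linear combination, so absolute uncertainties add in quadrature:
  (δd)² = 1870;  (δq)² = 0.471;  (3·δa)² = 0.794;  (δb)² = 0.0228
δS = √(1870) = 43.2

43.2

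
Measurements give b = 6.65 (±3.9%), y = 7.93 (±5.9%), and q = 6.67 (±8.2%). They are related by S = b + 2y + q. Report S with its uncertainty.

29.2 ± 1.11

For a sum/difference, combine absolute errors in quadrature:
  (δb)² = 0.0673;  (2·δy)² = 0.876;  (δq)² = 0.299
δS = √(1.24) = 1.11
S = 29.2.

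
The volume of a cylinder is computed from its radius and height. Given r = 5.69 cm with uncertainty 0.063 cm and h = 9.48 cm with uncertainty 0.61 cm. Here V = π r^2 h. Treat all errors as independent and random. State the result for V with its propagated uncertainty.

Relative error in a monomial: (δV/V)² = Σ (nᵢ · δxᵢ/xᵢ)².
  (2·δr/r)² = (2×0.0111)² = 0.000490;  (1·δh/h)² = (1×0.0643)² = 0.00414
δV/V = √(0.00463) = 0.0680
V = 964 cm^3, so δV = 0.0680 × 964 = 65.6 cm^3.

964 ± 65.6 cm^3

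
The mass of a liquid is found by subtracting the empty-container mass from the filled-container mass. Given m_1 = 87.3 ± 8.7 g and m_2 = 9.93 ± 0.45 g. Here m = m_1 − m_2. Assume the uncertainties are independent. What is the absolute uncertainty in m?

8.71 g

Absolute uncertainties add in quadrature for a linear combination:
  (δm_1)² = 75.7;  (δm_2)² = 0.203
δm = √(75.9) = 8.71 g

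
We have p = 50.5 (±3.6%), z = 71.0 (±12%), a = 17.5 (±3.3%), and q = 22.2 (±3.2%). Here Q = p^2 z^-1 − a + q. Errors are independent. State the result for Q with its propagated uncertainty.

40.6 ± 5.11

Let w = p^2·z^-1 = 35.9. δw/w = √((2·δp/p)² + (-1·δz/z)²) = √(0.00518 + 0.0144) = 0.140, so δw = 5.03.
Q = w − a + q: δQ = √(δw² + δa² + δq²) = √(25.3 + 0.334 + 0.505) = 5.11
Q = 40.6.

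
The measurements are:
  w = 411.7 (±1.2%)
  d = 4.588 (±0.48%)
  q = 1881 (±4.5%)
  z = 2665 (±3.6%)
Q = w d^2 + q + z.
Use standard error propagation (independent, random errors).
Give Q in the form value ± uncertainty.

Let p = w·d^2 = 8666. δp/p = √((1·δw/w)² + (2·δd/d)²) = √(0.000144 + 9.22e-05) = 0.0154, so δp = 133.
Q = p + q + z: δQ = √(δp² + δq² + δz²) = √(17700 + 7160 + 9200) = 185
Q = 13210.

13210 ± 185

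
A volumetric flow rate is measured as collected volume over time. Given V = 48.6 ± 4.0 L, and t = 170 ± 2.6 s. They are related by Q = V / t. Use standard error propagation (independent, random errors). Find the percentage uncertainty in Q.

For a monomial Q ∝ V, t^-1, fractional errors add in quadrature:
  (1·δV/V)² = (1×0.0823)² = 0.00677;  (-1·δt/t)² = (-1×0.0153)² = 0.000234
δQ/Q = √(0.00701) = 0.0837

8.37%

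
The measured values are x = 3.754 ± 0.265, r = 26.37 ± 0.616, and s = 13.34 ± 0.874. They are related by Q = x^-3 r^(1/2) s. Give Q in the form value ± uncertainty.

1.295 ± 0.287

Since Q is a product/quotient, work with relative uncertainties:
  (-3·δx/x)² = (-3×0.0706)² = 0.0448;  (½·δr/r)² = (0.5×0.0234)² = 0.000136;  (1·δs/s)² = (1×0.0655)² = 0.00429
δQ/Q = √(0.0493) = 0.222
Q = 1.295, so δQ = 0.222 × 1.295 = 0.287.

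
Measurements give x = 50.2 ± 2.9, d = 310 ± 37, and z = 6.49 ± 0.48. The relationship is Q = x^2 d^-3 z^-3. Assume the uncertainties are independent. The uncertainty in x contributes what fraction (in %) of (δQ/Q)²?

7.00%

(δQ/Q)² = (2·δx/x)² + (-3·δd/d)² + (-3·δz/z)²
  x term: (2×0.0578)² = 0.0133
  d term: (-3×0.119)² = 0.128
  z term: (-3×0.0740)² = 0.0492
Total = 0.191. Share from x = 0.0133/0.191 = 0.0700.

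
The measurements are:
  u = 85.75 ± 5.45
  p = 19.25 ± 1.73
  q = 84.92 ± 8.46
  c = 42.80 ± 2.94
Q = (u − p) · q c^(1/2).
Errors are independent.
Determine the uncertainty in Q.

5020

Let w = u − p = 66.50. δw = √(δu² + δp²) = √(29.7 + 2.99) = 5.72, so δw/w = 0.0860.
Q is then a monomial in w, q, c:
δQ/Q = √((δw/w)² + (1·δq/q)² + (½·δc/c)²) = √(0.00739 + 0.00992 + 0.00118) = 0.136
Q = 36940, so δQ = 0.136 × 36940 = 5020.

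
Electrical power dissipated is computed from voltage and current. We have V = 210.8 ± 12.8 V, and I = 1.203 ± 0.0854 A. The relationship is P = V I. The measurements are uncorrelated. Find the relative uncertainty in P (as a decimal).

0.0934

For a monomial P ∝ V, I, fractional errors add in quadrature:
  (1·δV/V)² = (1×0.0607)² = 0.00369;  (1·δI/I)² = (1×0.0710)² = 0.00504
δP/P = √(0.00873) = 0.0934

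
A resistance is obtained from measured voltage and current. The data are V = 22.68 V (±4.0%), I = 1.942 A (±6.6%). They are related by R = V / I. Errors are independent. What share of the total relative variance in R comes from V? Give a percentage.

26.9%

(δR/R)² = (1·δV/V)² + (-1·δI/I)²
  V term: (1×0.0400)² = 0.00160
  I term: (-1×0.0660)² = 0.00436
Total = 0.00596. Share from V = 0.00160/0.00596 = 0.269.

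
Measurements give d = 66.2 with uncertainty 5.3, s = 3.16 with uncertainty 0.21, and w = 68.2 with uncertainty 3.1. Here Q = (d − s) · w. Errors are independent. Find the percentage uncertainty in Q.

9.56%

Let u = d − s = 63.0. δu = √(δd² + δs²) = √(28.1 + 0.0441) = 5.30, so δu/u = 0.0841.
Q is then a monomial in u, w:
δQ/Q = √((δu/u)² + (1·δw/w)²) = √(0.00708 + 0.00207) = 0.0956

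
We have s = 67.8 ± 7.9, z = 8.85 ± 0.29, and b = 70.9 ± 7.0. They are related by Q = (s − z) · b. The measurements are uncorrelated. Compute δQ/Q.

Let u = s − z = 58.9. δu = √(δs² + δz²) = √(62.4 + 0.0841) = 7.91, so δu/u = 0.134.
Q is then a monomial in u, b:
δQ/Q = √((δu/u)² + (1·δb/b)²) = √(0.0180 + 0.00975) = 0.167

0.167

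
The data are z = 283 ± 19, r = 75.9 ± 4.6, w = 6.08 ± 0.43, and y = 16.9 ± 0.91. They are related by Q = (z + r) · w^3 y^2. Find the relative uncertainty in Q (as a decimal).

Let u = z + r = 359. δu = √(δz² + δr²) = √(361 + 21.2) = 19.5, so δu/u = 0.0545.
Q is then a monomial in u, w, y:
δQ/Q = √((δu/u)² + (3·δw/w)² + (2·δy/y)²) = √(0.00297 + 0.0450 + 0.0116) = 0.244

0.244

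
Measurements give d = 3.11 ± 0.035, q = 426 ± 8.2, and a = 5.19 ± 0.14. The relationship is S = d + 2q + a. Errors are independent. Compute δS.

16.4

Each term contributes (cᵢ δxᵢ)² to (δS)²:
  (δd)² = 0.00123;  (2·δq)² = 269;  (δa)² = 0.0196
δS = √(269) = 16.4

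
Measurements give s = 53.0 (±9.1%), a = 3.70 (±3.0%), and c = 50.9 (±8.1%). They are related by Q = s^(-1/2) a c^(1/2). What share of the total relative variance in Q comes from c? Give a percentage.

35.6%

(δQ/Q)² = (−½·δs/s)² + (1·δa/a)² + (½·δc/c)²
  s term: (-0.5×0.0910)² = 0.00207
  a term: (1×0.0300)² = 0.000900
  c term: (0.5×0.0810)² = 0.00164
Total = 0.00461. Share from c = 0.00164/0.00461 = 0.356.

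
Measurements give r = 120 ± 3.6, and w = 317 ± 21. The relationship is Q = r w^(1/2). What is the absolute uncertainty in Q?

Since Q is a product/quotient, work with relative uncertainties:
  (1·δr/r)² = (1×0.0300)² = 0.000900;  (½·δw/w)² = (0.5×0.0662)² = 0.00110
δQ/Q = √(0.00200) = 0.0447
Q = 2140, so δQ = 0.0447 × 2140 = 95.5.

95.5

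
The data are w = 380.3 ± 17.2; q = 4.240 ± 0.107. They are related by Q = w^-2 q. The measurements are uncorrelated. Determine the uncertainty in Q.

Products/powers → add relative errors in quadrature, weighted by exponent:
  (-2·δw/w)² = (-2×0.0452)² = 0.00818;  (1·δq/q)² = (1×0.0252)² = 0.000637
δQ/Q = √(0.00882) = 0.0939
Q = 2.932e-05, so δQ = 0.0939 × 2.932e-05 = 2.75e-06.

2.75e-06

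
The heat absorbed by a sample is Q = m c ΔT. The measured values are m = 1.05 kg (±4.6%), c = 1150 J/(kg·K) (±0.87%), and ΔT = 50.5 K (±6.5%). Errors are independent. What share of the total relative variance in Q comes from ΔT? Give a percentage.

(δQ/Q)² = (1·δm/m)² + (1·δc/c)² + (1·δΔT/ΔT)²
  m term: (1×0.0460)² = 0.00212
  c term: (1×0.00870)² = 7.57e-05
  ΔT term: (1×0.0650)² = 0.00423
Total = 0.00642. Share from ΔT = 0.00423/0.00642 = 0.658.

65.8%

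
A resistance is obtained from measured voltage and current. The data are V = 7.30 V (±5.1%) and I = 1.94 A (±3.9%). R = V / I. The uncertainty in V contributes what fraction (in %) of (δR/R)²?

63.1%

(δR/R)² = (1·δV/V)² + (-1·δI/I)²
  V term: (1×0.0510)² = 0.00260
  I term: (-1×0.0390)² = 0.00152
Total = 0.00412. Share from V = 0.00260/0.00412 = 0.631.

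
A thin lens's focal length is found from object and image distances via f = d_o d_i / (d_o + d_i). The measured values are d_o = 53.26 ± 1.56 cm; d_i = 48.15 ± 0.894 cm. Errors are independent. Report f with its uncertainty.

∂f/∂d_o = (d_i/(d_o+d_i))² = 0.225;  ∂f/∂d_i = (d_o/(d_o+d_i))² = 0.276
δf = √((∂f/∂d_o · δd_o)² + (∂f/∂d_i · δd_i)²) = √(0.124 + 0.0608) = 0.430 cm
f = 25.29 cm.

25.29 ± 0.430 cm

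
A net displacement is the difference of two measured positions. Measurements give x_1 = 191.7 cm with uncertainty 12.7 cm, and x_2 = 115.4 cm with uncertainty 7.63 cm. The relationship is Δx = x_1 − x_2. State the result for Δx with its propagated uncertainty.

76.30 ± 14.8 cm

Δx is a linear combination, so absolute uncertainties add in quadrature:
  (δx_1)² = 161;  (δx_2)² = 58.2
δΔx = √(220) = 14.8 cm
Δx = 76.30 cm.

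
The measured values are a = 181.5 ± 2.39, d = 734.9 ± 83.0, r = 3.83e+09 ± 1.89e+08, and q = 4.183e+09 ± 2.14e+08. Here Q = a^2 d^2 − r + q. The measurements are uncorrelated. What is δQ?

4.06e+09

Let p = a^2·d^2 = 1.779e+10. δp/p = √((2·δa/a)² + (2·δd/d)²) = √(0.000694 + 0.0510) = 0.227, so δp = 4.05e+09.
Q = p − r + q: δQ = √(δp² + δr² + δq²) = √(1.64e+19 + 3.57e+16 + 4.58e+16) = 4.06e+09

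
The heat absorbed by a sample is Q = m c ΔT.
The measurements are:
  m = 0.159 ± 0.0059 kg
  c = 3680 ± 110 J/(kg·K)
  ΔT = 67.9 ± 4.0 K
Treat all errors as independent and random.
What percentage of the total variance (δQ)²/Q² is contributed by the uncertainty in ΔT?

(δQ/Q)² = (1·δm/m)² + (1·δc/c)² + (1·δΔT/ΔT)²
  m term: (1×0.0371)² = 0.00138
  c term: (1×0.0299)² = 0.000893
  ΔT term: (1×0.0589)² = 0.00347
Total = 0.00574. Share from ΔT = 0.00347/0.00574 = 0.605.

60.5%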